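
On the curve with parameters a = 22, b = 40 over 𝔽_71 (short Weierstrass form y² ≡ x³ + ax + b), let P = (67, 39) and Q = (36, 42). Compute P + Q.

(67, 39) + (36, 42). λ = (42 - 39)/(36 - 67) ≡ 3/40 mod 71. 40⁻¹ ≡ 16 (mod 71) since 40·16 = 640 ≡ 1, so λ ≡ 48.
  x = λ² - 67 - 36 = 2304 - 103 ≡ 0; y = λ·(67 - 0) - 39 ≡ 53. → (0, 53)

(0, 53)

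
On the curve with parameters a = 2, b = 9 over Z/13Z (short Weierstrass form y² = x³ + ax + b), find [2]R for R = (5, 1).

(0, 3)

tangent at (5, 1): λ = (3·5² + 2)/(2·1) ≡ 12/2. 2⁻¹ ≡ 7 (mod 13) since 2·7 = 14 ≡ 1, so λ ≡ 12·7 ≡ 6.
  x = λ² - 5 - 5 = 36 - 10 ≡ 0; y = λ·(5 - 0) - 1 ≡ 3. → (0, 3)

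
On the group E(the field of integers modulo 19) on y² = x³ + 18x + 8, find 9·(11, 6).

(15, 9)

Write G = (11, 6).
Double-and-add on 9 = (1001)₂. Start with G = (11, 6) for the leading 1-bit.
double: tangent at (11, 6): λ = (3·11² + 18)/(2·6) ≡ 1/12. 12⁻¹ ≡ 8 (mod 19), so λ ≡ 1·8 ≡ 8.
  x = λ² - 11 - 11 = 64 - 22 ≡ 4; y = λ·(11 - 4) - 6 ≡ 12. → (4, 12)
double: tangent at (4, 12): λ = (3·4² + 18)/(2·12) ≡ 9/5. 5⁻¹ ≡ 4 (mod 19), so λ ≡ 9·4 ≡ 17.
  x = λ² - 4 - 4 = 289 - 8 ≡ 15; y = λ·(4 - 15) - 12 ≡ 10. → (15, 10)
double: tangent at (15, 10): λ = (3·15² + 18)/(2·10) ≡ 9/1. 1⁻¹ ≡ 1 (mod 19) since 1·1 = 1 ≡ 1, so λ ≡ 9·1 ≡ 9.
  x = λ² - 15 - 15 = 81 - 30 ≡ 13; y = λ·(15 - 13) - 10 ≡ 8. → (13, 8)
add G: (13, 8) + (11, 6). λ = (6 - 8)/(11 - 13) ≡ 17/17 mod 19. 17⁻¹ ≡ 9 (mod 19) since 17·9 = 153 ≡ 1, so λ ≡ 1.
  x = λ² - 13 - 11 = 1 - 24 ≡ 15; y = λ·(13 - 15) - 8 ≡ 9. → (15, 9)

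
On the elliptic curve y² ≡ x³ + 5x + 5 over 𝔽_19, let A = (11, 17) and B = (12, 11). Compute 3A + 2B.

First 3A:
Repeated addition: build up to 3A.
2A: tangent at (11, 17): λ = (3·11² + 5)/(2·17) ≡ 7/15. 15⁻¹ ≡ 14 (mod 19), so λ ≡ 7·14 ≡ 3.
  x = λ² - 11 - 11 = 9 - 22 ≡ 6; y = λ·(11 - 6) - 17 ≡ 17. → (6, 17)
3A: (6, 17) + (11, 17). λ = (17 - 17)/(11 - 6) ≡ 0/5 mod 19. 5⁻¹ ≡ 4 (mod 19), so λ ≡ 0.
  x = λ² - 6 - 11 = 0 - 17 ≡ 2; y = λ·(6 - 2) - 17 ≡ 2. → (2, 2)
3A = (2, 2).
Next 2B:
Repeated addition: build up to 2B.
2B: tangent at (12, 11): λ = (3·12² + 5)/(2·11) ≡ 0/3. 3⁻¹ ≡ 13 (mod 19) since 3·13 = 39 ≡ 1, so λ ≡ 0·13 ≡ 0.
  x = λ² - 12 - 12 = 0 - 24 ≡ 14; y = λ·(12 - 14) - 11 ≡ 8. → (14, 8)
2B = (14, 8).
Finally 3A + 2B:
(2, 2) + (14, 8). λ = (8 - 2)/(14 - 2) ≡ 6/12 mod 19. 12⁻¹ ≡ 8 (mod 19), so λ ≡ 10.
  x = λ² - 2 - 14 = 100 - 16 ≡ 8; y = λ·(2 - 8) - 2 ≡ 14. → (8, 14)

(8, 14)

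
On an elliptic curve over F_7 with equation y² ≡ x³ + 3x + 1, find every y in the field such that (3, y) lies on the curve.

x³ + 3x + 1 = 37 ≡ 2 (mod 7).
Square roots of 2 mod 7: 3 and 4 (since 3² = 9 ≡ 2).

3, 4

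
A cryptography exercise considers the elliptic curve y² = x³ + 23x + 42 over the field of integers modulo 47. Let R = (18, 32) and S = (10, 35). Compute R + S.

(18, 32) + (10, 35). λ = (35 - 32)/(10 - 18) ≡ 3/39 mod 47. 39⁻¹ ≡ 41 (mod 47) since 39·41 = 1599 ≡ 1, so λ ≡ 29.
  x = λ² - 18 - 10 = 841 - 28 ≡ 14; y = λ·(18 - 14) - 32 ≡ 37. → (14, 37)

(14, 37)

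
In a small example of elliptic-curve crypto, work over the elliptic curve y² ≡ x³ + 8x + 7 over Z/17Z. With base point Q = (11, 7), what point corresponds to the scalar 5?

Double-and-add on 5 = (101)₂. Start with Q = (11, 7) for the leading 1-bit.
double: tangent at (11, 7): λ = (3·11² + 8)/(2·7) ≡ 14/14. 14⁻¹ ≡ 11 (mod 17) since 14·11 = 154 ≡ 1, so λ ≡ 14·11 ≡ 1.
  x = λ² - 11 - 11 = 1 - 22 ≡ 13; y = λ·(11 - 13) - 7 ≡ 8. → (13, 8)
double: tangent at (13, 8): λ = (3·13² + 8)/(2·8) ≡ 5/16. 16⁻¹ ≡ 16 (mod 17) since 16·16 = 256 ≡ 1, so λ ≡ 5·16 ≡ 12.
  x = λ² - 13 - 13 = 144 - 26 ≡ 16; y = λ·(13 - 16) - 8 ≡ 7. → (16, 7)
add Q: (16, 7) + (11, 7). λ = (7 - 7)/(11 - 16) ≡ 0/12 mod 17. 12⁻¹ ≡ 10 (mod 17) since 12·10 = 120 ≡ 1, so λ ≡ 0.
  x = λ² - 16 - 11 = 0 - 27 ≡ 7; y = λ·(16 - 7) - 7 ≡ 10. → (7, 10)

(7, 10)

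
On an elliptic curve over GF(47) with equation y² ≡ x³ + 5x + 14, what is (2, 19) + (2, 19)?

(28, 4)

tangent at (2, 19): λ = (3·2² + 5)/(2·19) ≡ 17/38. 38⁻¹ ≡ 26 (mod 47) since 38·26 = 988 ≡ 1, so λ ≡ 17·26 ≡ 19.
  x = λ² - 2 - 2 = 361 - 4 ≡ 28; y = λ·(2 - 28) - 19 ≡ 4. → (28, 4)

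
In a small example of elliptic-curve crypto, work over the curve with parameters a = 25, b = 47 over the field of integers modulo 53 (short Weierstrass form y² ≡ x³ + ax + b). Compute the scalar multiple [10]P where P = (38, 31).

Double-and-add on 10 = (1010)₂. Start with P = (38, 31) for the leading 1-bit.
double: tangent at (38, 31): λ = (3·38² + 25)/(2·31) ≡ 11/9. 9⁻¹ ≡ 6 (mod 53), so λ ≡ 11·6 ≡ 13.
  x = λ² - 38 - 38 = 169 - 76 ≡ 40; y = λ·(38 - 40) - 31 ≡ 49. → (40, 49)
double: tangent at (40, 49): λ = (3·40² + 25)/(2·49) ≡ 2/45. 45⁻¹ ≡ 33 (mod 53), so λ ≡ 2·33 ≡ 13.
  x = λ² - 40 - 40 = 169 - 80 ≡ 36; y = λ·(40 - 36) - 49 ≡ 3. → (36, 3)
add P: (36, 3) + (38, 31). λ = (31 - 3)/(38 - 36) ≡ 28/2 mod 53. 2⁻¹ ≡ 27 (mod 53) since 2·27 = 54 ≡ 1, so λ ≡ 14.
  x = λ² - 36 - 38 = 196 - 74 ≡ 16; y = λ·(36 - 16) - 3 ≡ 12. → (16, 12)
double: tangent at (16, 12): λ = (3·16² + 25)/(2·12) ≡ 51/24. 24⁻¹ ≡ 42 (mod 53), so λ ≡ 51·42 ≡ 22.
  x = λ² - 16 - 16 = 484 - 32 ≡ 28; y = λ·(16 - 28) - 12 ≡ 42. → (28, 42)

(28, 42)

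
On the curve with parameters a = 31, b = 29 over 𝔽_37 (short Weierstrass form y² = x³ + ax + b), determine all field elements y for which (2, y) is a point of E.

x³ + 31x + 29 = 99 ≡ 25 (mod 37).
Square roots of 25 mod 37: 5 and 32 (since 5² = 25 ≡ 25).

5, 32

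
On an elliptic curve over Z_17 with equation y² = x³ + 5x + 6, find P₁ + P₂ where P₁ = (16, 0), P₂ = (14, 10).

(16, 0) + (14, 10). λ = (10 - 0)/(14 - 16) ≡ 10/15 mod 17. 15⁻¹ ≡ 8 (mod 17), so λ ≡ 12.
  x = λ² - 16 - 14 = 144 - 30 ≡ 12; y = λ·(16 - 12) - 0 ≡ 14. → (12, 14)

(12, 14)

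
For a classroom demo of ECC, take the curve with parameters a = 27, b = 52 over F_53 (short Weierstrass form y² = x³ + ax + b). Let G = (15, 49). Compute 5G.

Double-and-add on 5 = (101)₂. Start with G = (15, 49) for the leading 1-bit.
double: tangent at (15, 49): λ = (3·15² + 27)/(2·49) ≡ 13/45. 45⁻¹ ≡ 33 (mod 53) since 45·33 = 1485 ≡ 1, so λ ≡ 13·33 ≡ 5.
  x = λ² - 15 - 15 = 25 - 30 ≡ 48; y = λ·(15 - 48) - 49 ≡ 51. → (48, 51)
double: tangent at (48, 51): λ = (3·48² + 27)/(2·51) ≡ 49/49. 49⁻¹ ≡ 13 (mod 53), so λ ≡ 49·13 ≡ 1.
  x = λ² - 48 - 48 = 1 - 96 ≡ 11; y = λ·(48 - 11) - 51 ≡ 39. → (11, 39)
add G: (11, 39) + (15, 49). λ = (49 - 39)/(15 - 11) ≡ 10/4 mod 53. 4⁻¹ ≡ 40 (mod 53), so λ ≡ 29.
  x = λ² - 11 - 15 = 841 - 26 ≡ 20; y = λ·(11 - 20) - 39 ≡ 18. → (20, 18)

(20, 18)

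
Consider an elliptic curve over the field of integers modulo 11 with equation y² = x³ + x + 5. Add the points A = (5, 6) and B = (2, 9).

(5, 6) + (2, 9). λ = (9 - 6)/(2 - 5) ≡ 3/8 mod 11. 8⁻¹ ≡ 7 (mod 11) since 8·7 = 56 ≡ 1, so λ ≡ 10.
  x = λ² - 5 - 2 = 100 - 7 ≡ 5; y = λ·(5 - 5) - 6 ≡ 5. → (5, 5)

(5, 5)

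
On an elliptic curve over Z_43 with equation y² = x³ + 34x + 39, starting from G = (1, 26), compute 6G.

(37, 7)

Double-and-add on 6 = (110)₂. Start with G = (1, 26) for the leading 1-bit.
double: tangent at (1, 26): λ = (3·1² + 34)/(2·26) ≡ 37/9. 9⁻¹ ≡ 24 (mod 43) since 9·24 = 216 ≡ 1, so λ ≡ 37·24 ≡ 28.
  x = λ² - 1 - 1 = 784 - 2 ≡ 8; y = λ·(1 - 8) - 26 ≡ 36. → (8, 36)
add G: (8, 36) + (1, 26). λ = (26 - 36)/(1 - 8) ≡ 33/36 mod 43. 36⁻¹ ≡ 6 (mod 43) since 36·6 = 216 ≡ 1, so λ ≡ 26.
  x = λ² - 8 - 1 = 676 - 9 ≡ 22; y = λ·(8 - 22) - 36 ≡ 30. → (22, 30)
double: tangent at (22, 30): λ = (3·22² + 34)/(2·30) ≡ 24/17. 17⁻¹ ≡ 38 (mod 43), so λ ≡ 24·38 ≡ 9.
  x = λ² - 22 - 22 = 81 - 44 ≡ 37; y = λ·(22 - 37) - 30 ≡ 7. → (37, 7)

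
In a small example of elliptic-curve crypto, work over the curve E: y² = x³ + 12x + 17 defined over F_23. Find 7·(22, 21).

Write P = (22, 21).
Repeated addition: build up to 7P.
2P: tangent at (22, 21): λ = (3·22² + 12)/(2·21) ≡ 15/19. 19⁻¹ ≡ 17 (mod 23), so λ ≡ 15·17 ≡ 2.
  x = λ² - 22 - 22 = 4 - 44 ≡ 6; y = λ·(22 - 6) - 21 ≡ 11. → (6, 11)
3P: (6, 11) + (22, 21). λ = (21 - 11)/(22 - 6) ≡ 10/16 mod 23. 16⁻¹ ≡ 13 (mod 23), so λ ≡ 15.
  x = λ² - 6 - 22 = 225 - 28 ≡ 13; y = λ·(6 - 13) - 11 ≡ 22. → (13, 22)
4P: (13, 22) + (22, 21). λ = (21 - 22)/(22 - 13) ≡ 22/9 mod 23. 9⁻¹ ≡ 18 (mod 23), so λ ≡ 5.
  x = λ² - 13 - 22 = 25 - 35 ≡ 13; y = λ·(13 - 13) - 22 ≡ 1. → (13, 1)
5P: (13, 1) + (22, 21). λ = (21 - 1)/(22 - 13) ≡ 20/9 mod 23. 9⁻¹ ≡ 18 (mod 23) since 9·18 = 162 ≡ 1, so λ ≡ 15.
  x = λ² - 13 - 22 = 225 - 35 ≡ 6; y = λ·(13 - 6) - 1 ≡ 12. → (6, 12)
6P: (6, 12) + (22, 21). λ = (21 - 12)/(22 - 6) ≡ 9/16 mod 23. 16⁻¹ ≡ 13 (mod 23) since 16·13 = 208 ≡ 1, so λ ≡ 2.
  x = λ² - 6 - 22 = 4 - 28 ≡ 22; y = λ·(6 - 22) - 12 ≡ 2. → (22, 2)
7P: (22, 2) + (22, 21): same x and y₁ ≡ -y₂, so the sum is the point at infinity.

O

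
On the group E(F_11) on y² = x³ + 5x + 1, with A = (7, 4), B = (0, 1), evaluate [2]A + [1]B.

First 2A:
Repeated addition: build up to 2A.
2A: tangent at (7, 4): λ = (3·7² + 5)/(2·4) ≡ 9/8. 8⁻¹ ≡ 7 (mod 11), so λ ≡ 9·7 ≡ 8.
  x = λ² - 7 - 7 = 64 - 14 ≡ 6; y = λ·(7 - 6) - 4 ≡ 4. → (6, 4)
2A = (6, 4).
Finally 2A + B:
(6, 4) + (0, 1). λ = (1 - 4)/(0 - 6) ≡ 8/5 mod 11. 5⁻¹ ≡ 9 (mod 11) since 5·9 = 45 ≡ 1, so λ ≡ 6.
  x = λ² - 6 - 0 = 36 - 6 ≡ 8; y = λ·(6 - 8) - 4 ≡ 6. → (8, 6)

(8, 6)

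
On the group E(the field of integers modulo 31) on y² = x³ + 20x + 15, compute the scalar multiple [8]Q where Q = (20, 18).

Double-and-add on 8 = (1000)₂. Start with Q = (20, 18) for the leading 1-bit.
double: tangent at (20, 18): λ = (3·20² + 20)/(2·18) ≡ 11/5. 5⁻¹ ≡ 25 (mod 31) since 5·25 = 125 ≡ 1, so λ ≡ 11·25 ≡ 27.
  x = λ² - 20 - 20 = 729 - 40 ≡ 7; y = λ·(20 - 7) - 18 ≡ 23. → (7, 23)
double: tangent at (7, 23): λ = (3·7² + 20)/(2·23) ≡ 12/15. 15⁻¹ ≡ 29 (mod 31), so λ ≡ 12·29 ≡ 7.
  x = λ² - 7 - 7 = 49 - 14 ≡ 4; y = λ·(7 - 4) - 23 ≡ 29. → (4, 29)
double: tangent at (4, 29): λ = (3·4² + 20)/(2·29) ≡ 6/27. 27⁻¹ ≡ 23 (mod 31), so λ ≡ 6·23 ≡ 14.
  x = λ² - 4 - 4 = 196 - 8 ≡ 2; y = λ·(4 - 2) - 29 ≡ 30. → (2, 30)

(2, 30)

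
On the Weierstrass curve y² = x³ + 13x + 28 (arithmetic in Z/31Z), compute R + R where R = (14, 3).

tangent at (14, 3): λ = (3·14² + 13)/(2·3) ≡ 12/6. 6⁻¹ ≡ 26 (mod 31), so λ ≡ 12·26 ≡ 2.
  x = λ² - 14 - 14 = 4 - 28 ≡ 7; y = λ·(14 - 7) - 3 ≡ 11. → (7, 11)

(7, 11)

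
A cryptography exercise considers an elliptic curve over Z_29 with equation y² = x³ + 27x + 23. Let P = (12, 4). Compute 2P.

tangent at (12, 4): λ = (3·12² + 27)/(2·4) ≡ 24/8. 8⁻¹ ≡ 11 (mod 29), so λ ≡ 24·11 ≡ 3.
  x = λ² - 12 - 12 = 9 - 24 ≡ 14; y = λ·(12 - 14) - 4 ≡ 19. → (14, 19)

(14, 19)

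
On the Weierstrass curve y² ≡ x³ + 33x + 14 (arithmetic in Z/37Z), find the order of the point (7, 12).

2P: tangent at (7, 12): λ = (3·7² + 33)/(2·12) ≡ 32/24. 24⁻¹ ≡ 17 (mod 37) since 24·17 = 408 ≡ 1, so λ ≡ 32·17 ≡ 26.
  x = λ² - 7 - 7 = 676 - 14 ≡ 33; y = λ·(7 - 33) - 12 ≡ 15. → (33, 15)
3P: (33, 15) + (7, 12). λ = (12 - 15)/(7 - 33) ≡ 34/11 mod 37. 11⁻¹ ≡ 27 (mod 37) since 11·27 = 297 ≡ 1, so λ ≡ 30.
  x = λ² - 33 - 7 = 900 - 40 ≡ 9; y = λ·(33 - 9) - 15 ≡ 2. → (9, 2)
4P: (9, 2) + (7, 12). λ = (12 - 2)/(7 - 9) ≡ 10/35 mod 37. 35⁻¹ ≡ 18 (mod 37), so λ ≡ 32.
  x = λ² - 9 - 7 = 1024 - 16 ≡ 9; y = λ·(9 - 9) - 2 ≡ 35. → (9, 35)
5P: (9, 35) + (7, 12). λ = (12 - 35)/(7 - 9) ≡ 14/35 mod 37. 35⁻¹ ≡ 18 (mod 37), so λ ≡ 30.
  x = λ² - 9 - 7 = 900 - 16 ≡ 33; y = λ·(9 - 33) - 35 ≡ 22. → (33, 22)
6P: (33, 22) + (7, 12). λ = (12 - 22)/(7 - 33) ≡ 27/11 mod 37. 11⁻¹ ≡ 27 (mod 37), so λ ≡ 26.
  x = λ² - 33 - 7 = 676 - 40 ≡ 7; y = λ·(33 - 7) - 22 ≡ 25. → (7, 25)
7P: (7, 25) + (7, 12): same x and y₁ ≡ -y₂, so the sum is the point at infinity.
7P = the point at infinity, so the order is 7.

7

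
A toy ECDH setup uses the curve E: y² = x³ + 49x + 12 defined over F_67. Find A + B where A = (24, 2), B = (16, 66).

(24, 65)

(24, 2) + (16, 66). λ = (66 - 2)/(16 - 24) ≡ 64/59 mod 67. 59⁻¹ ≡ 25 (mod 67), so λ ≡ 59.
  x = λ² - 24 - 16 = 3481 - 40 ≡ 24; y = λ·(24 - 24) - 2 ≡ 65. → (24, 65)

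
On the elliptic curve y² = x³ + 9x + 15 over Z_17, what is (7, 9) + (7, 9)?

(12, 10)

tangent at (7, 9): λ = (3·7² + 9)/(2·9) ≡ 3/1. 1⁻¹ ≡ 1 (mod 17), so λ ≡ 3·1 ≡ 3.
  x = λ² - 7 - 7 = 9 - 14 ≡ 12; y = λ·(7 - 12) - 9 ≡ 10. → (12, 10)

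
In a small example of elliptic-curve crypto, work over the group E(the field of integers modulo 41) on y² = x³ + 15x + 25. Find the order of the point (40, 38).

8

2P: tangent at (40, 38): λ = (3·40² + 15)/(2·38) ≡ 18/35. 35⁻¹ ≡ 34 (mod 41) since 35·34 = 1190 ≡ 1, so λ ≡ 18·34 ≡ 38.
  x = λ² - 40 - 40 = 1444 - 80 ≡ 11; y = λ·(40 - 11) - 38 ≡ 39. → (11, 39)
3P: (11, 39) + (40, 38). λ = (38 - 39)/(40 - 11) ≡ 40/29 mod 41. 29⁻¹ ≡ 17 (mod 41), so λ ≡ 24.
  x = λ² - 11 - 40 = 576 - 51 ≡ 33; y = λ·(11 - 33) - 39 ≡ 7. → (33, 7)
4P: (33, 7) + (40, 38). λ = (38 - 7)/(40 - 33) ≡ 31/7 mod 41. 7⁻¹ ≡ 6 (mod 41) since 7·6 = 42 ≡ 1, so λ ≡ 22.
  x = λ² - 33 - 40 = 484 - 73 ≡ 1; y = λ·(33 - 1) - 7 ≡ 0. → (1, 0)
5P: (1, 0) + (40, 38). λ = (38 - 0)/(40 - 1) ≡ 38/39 mod 41. 39⁻¹ ≡ 20 (mod 41) since 39·20 = 780 ≡ 1, so λ ≡ 22.
  x = λ² - 1 - 40 = 484 - 41 ≡ 33; y = λ·(1 - 33) - 0 ≡ 34. → (33, 34)
6P: (33, 34) + (40, 38). λ = (38 - 34)/(40 - 33) ≡ 4/7 mod 41. 7⁻¹ ≡ 6 (mod 41) since 7·6 = 42 ≡ 1, so λ ≡ 24.
  x = λ² - 33 - 40 = 576 - 73 ≡ 11; y = λ·(33 - 11) - 34 ≡ 2. → (11, 2)
7P: (11, 2) + (40, 38). λ = (38 - 2)/(40 - 11) ≡ 36/29 mod 41. 29⁻¹ ≡ 17 (mod 41), so λ ≡ 38.
  x = λ² - 11 - 40 = 1444 - 51 ≡ 40; y = λ·(11 - 40) - 2 ≡ 3. → (40, 3)
8P: (40, 3) + (40, 38): same x and y₁ ≡ -y₂, so the sum is O.
8P = O, so the order is 8.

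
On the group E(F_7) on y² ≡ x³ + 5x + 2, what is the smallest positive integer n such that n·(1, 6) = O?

9

2P: tangent at (1, 6): λ = (3·1² + 5)/(2·6) ≡ 1/5. 5⁻¹ ≡ 3 (mod 7) since 5·3 = 15 ≡ 1, so λ ≡ 1·3 ≡ 3.
  x = λ² - 1 - 1 = 9 - 2 ≡ 0; y = λ·(1 - 0) - 6 ≡ 4. → (0, 4)
3P: (0, 4) + (1, 6). λ = (6 - 4)/(1 - 0) ≡ 2/1 mod 7. 1⁻¹ ≡ 1 (mod 7) since 1·1 = 1 ≡ 1, so λ ≡ 2.
  x = λ² - 0 - 1 = 4 - 1 ≡ 3; y = λ·(0 - 3) - 4 ≡ 4. → (3, 4)
4P: (3, 4) + (1, 6). λ = (6 - 4)/(1 - 3) ≡ 2/5 mod 7. 5⁻¹ ≡ 3 (mod 7) since 5·3 = 15 ≡ 1, so λ ≡ 6.
  x = λ² - 3 - 1 = 36 - 4 ≡ 4; y = λ·(3 - 4) - 4 ≡ 4. → (4, 4)
5P: (4, 4) + (1, 6). λ = (6 - 4)/(1 - 4) ≡ 2/4 mod 7. 4⁻¹ ≡ 2 (mod 7) since 4·2 = 8 ≡ 1, so λ ≡ 4.
  x = λ² - 4 - 1 = 16 - 5 ≡ 4; y = λ·(4 - 4) - 4 ≡ 3. → (4, 3)
6P: (4, 3) + (1, 6). λ = (6 - 3)/(1 - 4) ≡ 3/4 mod 7. 4⁻¹ ≡ 2 (mod 7) since 4·2 = 8 ≡ 1, so λ ≡ 6.
  x = λ² - 4 - 1 = 36 - 5 ≡ 3; y = λ·(4 - 3) - 3 ≡ 3. → (3, 3)
7P: (3, 3) + (1, 6). λ = (6 - 3)/(1 - 3) ≡ 3/5 mod 7. 5⁻¹ ≡ 3 (mod 7), so λ ≡ 2.
  x = λ² - 3 - 1 = 4 - 4 ≡ 0; y = λ·(3 - 0) - 3 ≡ 3. → (0, 3)
8P: (0, 3) + (1, 6). λ = (6 - 3)/(1 - 0) ≡ 3/1 mod 7. 1⁻¹ ≡ 1 (mod 7) since 1·1 = 1 ≡ 1, so λ ≡ 3.
  x = λ² - 0 - 1 = 9 - 1 ≡ 1; y = λ·(0 - 1) - 3 ≡ 1. → (1, 1)
9P: (1, 1) + (1, 6): same x and y₁ ≡ -y₂, so the sum is O.
9P = O, so the order is 9.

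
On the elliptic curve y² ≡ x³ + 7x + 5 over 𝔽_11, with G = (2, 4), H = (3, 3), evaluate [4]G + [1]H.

(3, 8)

First 4G:
Double-and-add on 4 = (100)₂. Start with G = (2, 4) for the leading 1-bit.
double: tangent at (2, 4): λ = (3·2² + 7)/(2·4) ≡ 8/8. 8⁻¹ ≡ 7 (mod 11) since 8·7 = 56 ≡ 1, so λ ≡ 8·7 ≡ 1.
  x = λ² - 2 - 2 = 1 - 4 ≡ 8; y = λ·(2 - 8) - 4 ≡ 1. → (8, 1)
double: tangent at (8, 1): λ = (3·8² + 7)/(2·1) ≡ 1/2. 2⁻¹ ≡ 6 (mod 11), so λ ≡ 1·6 ≡ 6.
  x = λ² - 8 - 8 = 36 - 16 ≡ 9; y = λ·(8 - 9) - 1 ≡ 4. → (9, 4)
4G = (9, 4).
Finally 4G + H:
(9, 4) + (3, 3). λ = (3 - 4)/(3 - 9) ≡ 10/5 mod 11. 5⁻¹ ≡ 9 (mod 11), so λ ≡ 2.
  x = λ² - 9 - 3 = 4 - 12 ≡ 3; y = λ·(9 - 3) - 4 ≡ 8. → (3, 8)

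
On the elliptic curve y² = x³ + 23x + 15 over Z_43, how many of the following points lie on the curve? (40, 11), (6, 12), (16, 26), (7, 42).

0

(40, 11): 11² ≡ 35, rhs ≡ 5 → off.
(6, 12): 12² ≡ 15, rhs ≡ 25 → off.
(16, 26): 26² ≡ 31, rhs ≡ 7 → off.
(7, 42): 42² ≡ 1, rhs ≡ 3 → off.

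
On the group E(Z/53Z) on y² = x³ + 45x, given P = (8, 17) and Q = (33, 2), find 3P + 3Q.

First 3P:
Repeated addition: build up to 3P.
2P: tangent at (8, 17): λ = (3·8² + 45)/(2·17) ≡ 25/34. 34⁻¹ ≡ 39 (mod 53) since 34·39 = 1326 ≡ 1, so λ ≡ 25·39 ≡ 21.
  x = λ² - 8 - 8 = 441 - 16 ≡ 1; y = λ·(8 - 1) - 17 ≡ 24. → (1, 24)
3P: (1, 24) + (8, 17). λ = (17 - 24)/(8 - 1) ≡ 46/7 mod 53. 7⁻¹ ≡ 38 (mod 53) since 7·38 = 266 ≡ 1, so λ ≡ 52.
  x = λ² - 1 - 8 = 2704 - 9 ≡ 45; y = λ·(1 - 45) - 24 ≡ 20. → (45, 20)
3P = (45, 20).
Next 3Q:
Repeated addition: build up to 3Q.
2Q: tangent at (33, 2): λ = (3·33² + 45)/(2·2) ≡ 26/4. 4⁻¹ ≡ 40 (mod 53), so λ ≡ 26·40 ≡ 33.
  x = λ² - 33 - 33 = 1089 - 66 ≡ 16; y = λ·(33 - 16) - 2 ≡ 29. → (16, 29)
3Q: (16, 29) + (33, 2). λ = (2 - 29)/(33 - 16) ≡ 26/17 mod 53. 17⁻¹ ≡ 25 (mod 53), so λ ≡ 14.
  x = λ² - 16 - 33 = 196 - 49 ≡ 41; y = λ·(16 - 41) - 29 ≡ 45. → (41, 45)
3Q = (41, 45).
Finally 3P + 3Q:
(45, 20) + (41, 45). λ = (45 - 20)/(41 - 45) ≡ 25/49 mod 53. 49⁻¹ ≡ 13 (mod 53) since 49·13 = 637 ≡ 1, so λ ≡ 7.
  x = λ² - 45 - 41 = 49 - 86 ≡ 16; y = λ·(45 - 16) - 20 ≡ 24. → (16, 24)

(16, 24)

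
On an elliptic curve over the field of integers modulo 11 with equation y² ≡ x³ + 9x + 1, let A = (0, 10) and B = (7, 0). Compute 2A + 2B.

(1, 0)

First 2A:
Repeated addition: build up to 2A.
2A: tangent at (0, 10): λ = (3·0² + 9)/(2·10) ≡ 9/9. 9⁻¹ ≡ 5 (mod 11), so λ ≡ 9·5 ≡ 1.
  x = λ² - 0 - 0 = 1 - 0 ≡ 1; y = λ·(0 - 1) - 10 ≡ 0. → (1, 0)
2A = (1, 0).
Next 2B:
Repeated addition: build up to 2B.
2B: (7, 0) + (7, 0): same x and y₁ ≡ -y₂, so the sum is O.
2B = O.
Finally 2A + 2B:
(1, 0) + O = (1, 0) (identity).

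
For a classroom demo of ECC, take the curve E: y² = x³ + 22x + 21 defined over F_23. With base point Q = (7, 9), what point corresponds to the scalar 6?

(4, 14)

Repeated addition: build up to 6Q.
2Q: tangent at (7, 9): λ = (3·7² + 22)/(2·9) ≡ 8/18. 18⁻¹ ≡ 9 (mod 23) since 18·9 = 162 ≡ 1, so λ ≡ 8·9 ≡ 3.
  x = λ² - 7 - 7 = 9 - 14 ≡ 18; y = λ·(7 - 18) - 9 ≡ 4. → (18, 4)
3Q: (18, 4) + (7, 9). λ = (9 - 4)/(7 - 18) ≡ 5/12 mod 23. 12⁻¹ ≡ 2 (mod 23) since 12·2 = 24 ≡ 1, so λ ≡ 10.
  x = λ² - 18 - 7 = 100 - 25 ≡ 6; y = λ·(18 - 6) - 4 ≡ 1. → (6, 1)
4Q: (6, 1) + (7, 9). λ = (9 - 1)/(7 - 6) ≡ 8/1 mod 23. 1⁻¹ ≡ 1 (mod 23) since 1·1 = 1 ≡ 1, so λ ≡ 8.
  x = λ² - 6 - 7 = 64 - 13 ≡ 5; y = λ·(6 - 5) - 1 ≡ 7. → (5, 7)
5Q: (5, 7) + (7, 9). λ = (9 - 7)/(7 - 5) ≡ 2/2 mod 23. 2⁻¹ ≡ 12 (mod 23), so λ ≡ 1.
  x = λ² - 5 - 7 = 1 - 12 ≡ 12; y = λ·(5 - 12) - 7 ≡ 9. → (12, 9)
6Q: (12, 9) + (7, 9). λ = (9 - 9)/(7 - 12) ≡ 0/18 mod 23. 18⁻¹ ≡ 9 (mod 23), so λ ≡ 0.
  x = λ² - 12 - 7 = 0 - 19 ≡ 4; y = λ·(12 - 4) - 9 ≡ 14. → (4, 14)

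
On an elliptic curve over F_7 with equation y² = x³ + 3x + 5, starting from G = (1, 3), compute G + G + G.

Repeated addition: build up to 3G.
2G: tangent at (1, 3): λ = (3·1² + 3)/(2·3) ≡ 6/6. 6⁻¹ ≡ 6 (mod 7) since 6·6 = 36 ≡ 1, so λ ≡ 6·6 ≡ 1.
  x = λ² - 1 - 1 = 1 - 2 ≡ 6; y = λ·(1 - 6) - 3 ≡ 6. → (6, 6)
3G: (6, 6) + (1, 3). λ = (3 - 6)/(1 - 6) ≡ 4/2 mod 7. 2⁻¹ ≡ 4 (mod 7), so λ ≡ 2.
  x = λ² - 6 - 1 = 4 - 7 ≡ 4; y = λ·(6 - 4) - 6 ≡ 5. → (4, 5)

(4, 5)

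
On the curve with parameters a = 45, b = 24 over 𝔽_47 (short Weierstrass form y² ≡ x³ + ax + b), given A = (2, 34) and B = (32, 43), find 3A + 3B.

First 3A:
Repeated addition: build up to 3A.
2A: tangent at (2, 34): λ = (3·2² + 45)/(2·34) ≡ 10/21. 21⁻¹ ≡ 9 (mod 47), so λ ≡ 10·9 ≡ 43.
  x = λ² - 2 - 2 = 1849 - 4 ≡ 12; y = λ·(2 - 12) - 34 ≡ 6. → (12, 6)
3A: (12, 6) + (2, 34). λ = (34 - 6)/(2 - 12) ≡ 28/37 mod 47. 37⁻¹ ≡ 14 (mod 47), so λ ≡ 16.
  x = λ² - 12 - 2 = 256 - 14 ≡ 7; y = λ·(12 - 7) - 6 ≡ 27. → (7, 27)
3A = (7, 27).
Next 3B:
Repeated addition: build up to 3B.
2B: tangent at (32, 43): λ = (3·32² + 45)/(2·43) ≡ 15/39. 39⁻¹ ≡ 41 (mod 47), so λ ≡ 15·41 ≡ 4.
  x = λ² - 32 - 32 = 16 - 64 ≡ 46; y = λ·(32 - 46) - 43 ≡ 42. → (46, 42)
3B: (46, 42) + (32, 43). λ = (43 - 42)/(32 - 46) ≡ 1/33 mod 47. 33⁻¹ ≡ 10 (mod 47), so λ ≡ 10.
  x = λ² - 46 - 32 = 100 - 78 ≡ 22; y = λ·(46 - 22) - 42 ≡ 10. → (22, 10)
3B = (22, 10).
Finally 3A + 3B:
(7, 27) + (22, 10). λ = (10 - 27)/(22 - 7) ≡ 30/15 mod 47. 15⁻¹ ≡ 22 (mod 47), so λ ≡ 2.
  x = λ² - 7 - 22 = 4 - 29 ≡ 22; y = λ·(7 - 22) - 27 ≡ 37. → (22, 37)

(22, 37)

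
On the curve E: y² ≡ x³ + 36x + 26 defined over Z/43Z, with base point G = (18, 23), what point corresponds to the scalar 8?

Repeated addition: build up to 8G.
2G: tangent at (18, 23): λ = (3·18² + 36)/(2·23) ≡ 19/3. 3⁻¹ ≡ 29 (mod 43) since 3·29 = 87 ≡ 1, so λ ≡ 19·29 ≡ 35.
  x = λ² - 18 - 18 = 1225 - 36 ≡ 28; y = λ·(18 - 28) - 23 ≡ 14. → (28, 14)
3G: (28, 14) + (18, 23). λ = (23 - 14)/(18 - 28) ≡ 9/33 mod 43. 33⁻¹ ≡ 30 (mod 43), so λ ≡ 12.
  x = λ² - 28 - 18 = 144 - 46 ≡ 12; y = λ·(28 - 12) - 14 ≡ 6. → (12, 6)
4G: (12, 6) + (18, 23). λ = (23 - 6)/(18 - 12) ≡ 17/6 mod 43. 6⁻¹ ≡ 36 (mod 43), so λ ≡ 10.
  x = λ² - 12 - 18 = 100 - 30 ≡ 27; y = λ·(12 - 27) - 6 ≡ 16. → (27, 16)
5G: (27, 16) + (18, 23). λ = (23 - 16)/(18 - 27) ≡ 7/34 mod 43. 34⁻¹ ≡ 19 (mod 43), so λ ≡ 4.
  x = λ² - 27 - 18 = 16 - 45 ≡ 14; y = λ·(27 - 14) - 16 ≡ 36. → (14, 36)
6G: (14, 36) + (18, 23). λ = (23 - 36)/(18 - 14) ≡ 30/4 mod 43. 4⁻¹ ≡ 11 (mod 43), so λ ≡ 29.
  x = λ² - 14 - 18 = 841 - 32 ≡ 35; y = λ·(14 - 35) - 36 ≡ 0. → (35, 0)
7G: (35, 0) + (18, 23). λ = (23 - 0)/(18 - 35) ≡ 23/26 mod 43. 26⁻¹ ≡ 5 (mod 43), so λ ≡ 29.
  x = λ² - 35 - 18 = 841 - 53 ≡ 14; y = λ·(35 - 14) - 0 ≡ 7. → (14, 7)
8G: (14, 7) + (18, 23). λ = (23 - 7)/(18 - 14) ≡ 16/4 mod 43. 4⁻¹ ≡ 11 (mod 43) since 4·11 = 44 ≡ 1, so λ ≡ 4.
  x = λ² - 14 - 18 = 16 - 32 ≡ 27; y = λ·(14 - 27) - 7 ≡ 27. → (27, 27)

(27, 27)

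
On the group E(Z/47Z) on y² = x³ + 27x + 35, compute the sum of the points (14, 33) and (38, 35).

(11, 26)

(14, 33) + (38, 35). λ = (35 - 33)/(38 - 14) ≡ 2/24 mod 47. 24⁻¹ ≡ 2 (mod 47), so λ ≡ 4.
  x = λ² - 14 - 38 = 16 - 52 ≡ 11; y = λ·(14 - 11) - 33 ≡ 26. → (11, 26)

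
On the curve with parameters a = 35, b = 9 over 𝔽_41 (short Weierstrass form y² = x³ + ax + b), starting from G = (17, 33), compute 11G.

Double-and-add on 11 = (1011)₂. Start with G = (17, 33) for the leading 1-bit.
double: tangent at (17, 33): λ = (3·17² + 35)/(2·33) ≡ 0/25. 25⁻¹ ≡ 23 (mod 41), so λ ≡ 0·23 ≡ 0.
  x = λ² - 17 - 17 = 0 - 34 ≡ 7; y = λ·(17 - 7) - 33 ≡ 8. → (7, 8)
double: tangent at (7, 8): λ = (3·7² + 35)/(2·8) ≡ 18/16. 16⁻¹ ≡ 18 (mod 41) since 16·18 = 288 ≡ 1, so λ ≡ 18·18 ≡ 37.
  x = λ² - 7 - 7 = 1369 - 14 ≡ 2; y = λ·(7 - 2) - 8 ≡ 13. → (2, 13)
add G: (2, 13) + (17, 33). λ = (33 - 13)/(17 - 2) ≡ 20/15 mod 41. 15⁻¹ ≡ 11 (mod 41), so λ ≡ 15.
  x = λ² - 2 - 17 = 225 - 19 ≡ 1; y = λ·(2 - 1) - 13 ≡ 2. → (1, 2)
double: tangent at (1, 2): λ = (3·1² + 35)/(2·2) ≡ 38/4. 4⁻¹ ≡ 31 (mod 41), so λ ≡ 38·31 ≡ 30.
  x = λ² - 1 - 1 = 900 - 2 ≡ 37; y = λ·(1 - 37) - 2 ≡ 25. → (37, 25)
add G: (37, 25) + (17, 33). λ = (33 - 25)/(17 - 37) ≡ 8/21 mod 41. 21⁻¹ ≡ 2 (mod 41), so λ ≡ 16.
  x = λ² - 37 - 17 = 256 - 54 ≡ 38; y = λ·(37 - 38) - 25 ≡ 0. → (38, 0)

(38, 0)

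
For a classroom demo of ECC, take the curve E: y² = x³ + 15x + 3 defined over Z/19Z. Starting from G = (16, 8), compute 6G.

(6, 9)

Double-and-add on 6 = (110)₂. Start with G = (16, 8) for the leading 1-bit.
double: tangent at (16, 8): λ = (3·16² + 15)/(2·8) ≡ 4/16. 16⁻¹ ≡ 6 (mod 19) since 16·6 = 96 ≡ 1, so λ ≡ 4·6 ≡ 5.
  x = λ² - 16 - 16 = 25 - 32 ≡ 12; y = λ·(16 - 12) - 8 ≡ 12. → (12, 12)
add G: (12, 12) + (16, 8). λ = (8 - 12)/(16 - 12) ≡ 15/4 mod 19. 4⁻¹ ≡ 5 (mod 19) since 4·5 = 20 ≡ 1, so λ ≡ 18.
  x = λ² - 12 - 16 = 324 - 28 ≡ 11; y = λ·(12 - 11) - 12 ≡ 6. → (11, 6)
double: tangent at (11, 6): λ = (3·11² + 15)/(2·6) ≡ 17/12. 12⁻¹ ≡ 8 (mod 19), so λ ≡ 17·8 ≡ 3.
  x = λ² - 11 - 11 = 9 - 22 ≡ 6; y = λ·(11 - 6) - 6 ≡ 9. → (6, 9)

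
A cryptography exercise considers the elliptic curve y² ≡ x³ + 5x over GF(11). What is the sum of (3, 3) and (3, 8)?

The two points share x = 3 and their y-coordinates satisfy 3 + 8 ≡ 0 (mod 11), so they are inverses. Their sum is O.

O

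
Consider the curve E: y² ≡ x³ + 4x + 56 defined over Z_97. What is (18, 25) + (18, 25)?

(77, 30)

tangent at (18, 25): λ = (3·18² + 4)/(2·25) ≡ 6/50. 50⁻¹ ≡ 33 (mod 97), so λ ≡ 6·33 ≡ 4.
  x = λ² - 18 - 18 = 16 - 36 ≡ 77; y = λ·(18 - 77) - 25 ≡ 30. → (77, 30)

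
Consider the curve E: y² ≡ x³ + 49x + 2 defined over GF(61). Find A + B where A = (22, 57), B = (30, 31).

(31, 18)

(22, 57) + (30, 31). λ = (31 - 57)/(30 - 22) ≡ 35/8 mod 61. 8⁻¹ ≡ 23 (mod 61), so λ ≡ 12.
  x = λ² - 22 - 30 = 144 - 52 ≡ 31; y = λ·(22 - 31) - 57 ≡ 18. → (31, 18)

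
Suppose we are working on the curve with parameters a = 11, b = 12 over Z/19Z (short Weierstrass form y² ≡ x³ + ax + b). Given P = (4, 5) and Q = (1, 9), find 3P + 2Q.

First 3P:
Repeated addition: build up to 3P.
2P: tangent at (4, 5): λ = (3·4² + 11)/(2·5) ≡ 2/10. 10⁻¹ ≡ 2 (mod 19), so λ ≡ 2·2 ≡ 4.
  x = λ² - 4 - 4 = 16 - 8 ≡ 8; y = λ·(4 - 8) - 5 ≡ 17. → (8, 17)
3P: (8, 17) + (4, 5). λ = (5 - 17)/(4 - 8) ≡ 7/15 mod 19. 15⁻¹ ≡ 14 (mod 19), so λ ≡ 3.
  x = λ² - 8 - 4 = 9 - 12 ≡ 16; y = λ·(8 - 16) - 17 ≡ 16. → (16, 16)
3P = (16, 16).
Next 2Q:
Repeated addition: build up to 2Q.
2Q: tangent at (1, 9): λ = (3·1² + 11)/(2·9) ≡ 14/18. 18⁻¹ ≡ 18 (mod 19) since 18·18 = 324 ≡ 1, so λ ≡ 14·18 ≡ 5.
  x = λ² - 1 - 1 = 25 - 2 ≡ 4; y = λ·(1 - 4) - 9 ≡ 14. → (4, 14)
2Q = (4, 14).
Finally 3P + 2Q:
(16, 16) + (4, 14). λ = (14 - 16)/(4 - 16) ≡ 17/7 mod 19. 7⁻¹ ≡ 11 (mod 19) since 7·11 = 77 ≡ 1, so λ ≡ 16.
  x = λ² - 16 - 4 = 256 - 20 ≡ 8; y = λ·(16 - 8) - 16 ≡ 17. → (8, 17)

(8, 17)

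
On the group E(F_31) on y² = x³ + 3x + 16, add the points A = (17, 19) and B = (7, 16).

(17, 19) + (7, 16). λ = (16 - 19)/(7 - 17) ≡ 28/21 mod 31. 21⁻¹ ≡ 3 (mod 31), so λ ≡ 22.
  x = λ² - 17 - 7 = 484 - 24 ≡ 26; y = λ·(17 - 26) - 19 ≡ 0. → (26, 0)

(26, 0)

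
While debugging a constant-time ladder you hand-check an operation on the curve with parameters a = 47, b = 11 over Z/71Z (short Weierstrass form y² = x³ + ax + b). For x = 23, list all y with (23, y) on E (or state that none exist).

none

x³ + 47x + 11 = 13259 ≡ 53 (mod 71).
53 is a non-residue mod 71; no y exists.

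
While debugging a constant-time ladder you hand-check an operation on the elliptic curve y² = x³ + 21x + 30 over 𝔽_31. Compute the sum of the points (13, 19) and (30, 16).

(13, 19) + (30, 16). λ = (16 - 19)/(30 - 13) ≡ 28/17 mod 31. 17⁻¹ ≡ 11 (mod 31) since 17·11 = 187 ≡ 1, so λ ≡ 29.
  x = λ² - 13 - 30 = 841 - 43 ≡ 23; y = λ·(13 - 23) - 19 ≡ 1. → (23, 1)

(23, 1)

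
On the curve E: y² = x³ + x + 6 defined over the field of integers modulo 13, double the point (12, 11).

tangent at (12, 11): λ = (3·12² + 1)/(2·11) ≡ 4/9. 9⁻¹ ≡ 3 (mod 13), so λ ≡ 4·3 ≡ 12.
  x = λ² - 12 - 12 = 144 - 24 ≡ 3; y = λ·(12 - 3) - 11 ≡ 6. → (3, 6)

(3, 6)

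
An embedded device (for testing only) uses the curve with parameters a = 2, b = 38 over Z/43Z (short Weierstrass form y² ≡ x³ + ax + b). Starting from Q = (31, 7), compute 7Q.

(36, 38)

Repeated addition: build up to 7Q.
2Q: tangent at (31, 7): λ = (3·31² + 2)/(2·7) ≡ 4/14. 14⁻¹ ≡ 40 (mod 43), so λ ≡ 4·40 ≡ 31.
  x = λ² - 31 - 31 = 961 - 62 ≡ 39; y = λ·(31 - 39) - 7 ≡ 3. → (39, 3)
3Q: (39, 3) + (31, 7). λ = (7 - 3)/(31 - 39) ≡ 4/35 mod 43. 35⁻¹ ≡ 16 (mod 43) since 35·16 = 560 ≡ 1, so λ ≡ 21.
  x = λ² - 39 - 31 = 441 - 70 ≡ 27; y = λ·(39 - 27) - 3 ≡ 34. → (27, 34)
4Q: (27, 34) + (31, 7). λ = (7 - 34)/(31 - 27) ≡ 16/4 mod 43. 4⁻¹ ≡ 11 (mod 43), so λ ≡ 4.
  x = λ² - 27 - 31 = 16 - 58 ≡ 1; y = λ·(27 - 1) - 34 ≡ 27. → (1, 27)
5Q: (1, 27) + (31, 7). λ = (7 - 27)/(31 - 1) ≡ 23/30 mod 43. 30⁻¹ ≡ 33 (mod 43), so λ ≡ 28.
  x = λ² - 1 - 31 = 784 - 32 ≡ 21; y = λ·(1 - 21) - 27 ≡ 15. → (21, 15)
6Q: (21, 15) + (31, 7). λ = (7 - 15)/(31 - 21) ≡ 35/10 mod 43. 10⁻¹ ≡ 13 (mod 43) since 10·13 = 130 ≡ 1, so λ ≡ 25.
  x = λ² - 21 - 31 = 625 - 52 ≡ 14; y = λ·(21 - 14) - 15 ≡ 31. → (14, 31)
7Q: (14, 31) + (31, 7). λ = (7 - 31)/(31 - 14) ≡ 19/17 mod 43. 17⁻¹ ≡ 38 (mod 43), so λ ≡ 34.
  x = λ² - 14 - 31 = 1156 - 45 ≡ 36; y = λ·(14 - 36) - 31 ≡ 38. → (36, 38)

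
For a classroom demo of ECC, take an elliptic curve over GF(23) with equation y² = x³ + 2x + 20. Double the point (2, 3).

(4, 0)

tangent at (2, 3): λ = (3·2² + 2)/(2·3) ≡ 14/6. 6⁻¹ ≡ 4 (mod 23) since 6·4 = 24 ≡ 1, so λ ≡ 14·4 ≡ 10.
  x = λ² - 2 - 2 = 100 - 4 ≡ 4; y = λ·(2 - 4) - 3 ≡ 0. → (4, 0)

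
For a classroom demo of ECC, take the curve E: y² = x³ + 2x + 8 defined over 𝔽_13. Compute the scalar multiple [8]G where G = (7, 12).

(9, 12)

Double-and-add on 8 = (1000)₂. Start with G = (7, 12) for the leading 1-bit.
double: tangent at (7, 12): λ = (3·7² + 2)/(2·12) ≡ 6/11. 11⁻¹ ≡ 6 (mod 13), so λ ≡ 6·6 ≡ 10.
  x = λ² - 7 - 7 = 100 - 14 ≡ 8; y = λ·(7 - 8) - 12 ≡ 4. → (8, 4)
double: tangent at (8, 4): λ = (3·8² + 2)/(2·4) ≡ 12/8. 8⁻¹ ≡ 5 (mod 13), so λ ≡ 12·5 ≡ 8.
  x = λ² - 8 - 8 = 64 - 16 ≡ 9; y = λ·(8 - 9) - 4 ≡ 1. → (9, 1)
double: tangent at (9, 1): λ = (3·9² + 2)/(2·1) ≡ 11/2. 2⁻¹ ≡ 7 (mod 13), so λ ≡ 11·7 ≡ 12.
  x = λ² - 9 - 9 = 144 - 18 ≡ 9; y = λ·(9 - 9) - 1 ≡ 12. → (9, 12)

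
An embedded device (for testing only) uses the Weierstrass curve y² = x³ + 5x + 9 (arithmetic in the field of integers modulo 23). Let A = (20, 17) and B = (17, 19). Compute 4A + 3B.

First 4A:
Double-and-add on 4 = (100)₂. Start with A = (20, 17) for the leading 1-bit.
double: tangent at (20, 17): λ = (3·20² + 5)/(2·17) ≡ 9/11. 11⁻¹ ≡ 21 (mod 23) since 11·21 = 231 ≡ 1, so λ ≡ 9·21 ≡ 5.
  x = λ² - 20 - 20 = 25 - 40 ≡ 8; y = λ·(20 - 8) - 17 ≡ 20. → (8, 20)
double: tangent at (8, 20): λ = (3·8² + 5)/(2·20) ≡ 13/17. 17⁻¹ ≡ 19 (mod 23) since 17·19 = 323 ≡ 1, so λ ≡ 13·19 ≡ 17.
  x = λ² - 8 - 8 = 289 - 16 ≡ 20; y = λ·(8 - 20) - 20 ≡ 6. → (20, 6)
4A = (20, 6).
Next 3B:
Repeated addition: build up to 3B.
2B: tangent at (17, 19): λ = (3·17² + 5)/(2·19) ≡ 21/15. 15⁻¹ ≡ 20 (mod 23) since 15·20 = 300 ≡ 1, so λ ≡ 21·20 ≡ 6.
  x = λ² - 17 - 17 = 36 - 34 ≡ 2; y = λ·(17 - 2) - 19 ≡ 2. → (2, 2)
3B: (2, 2) + (17, 19). λ = (19 - 2)/(17 - 2) ≡ 17/15 mod 23. 15⁻¹ ≡ 20 (mod 23) since 15·20 = 300 ≡ 1, so λ ≡ 18.
  x = λ² - 2 - 17 = 324 - 19 ≡ 6; y = λ·(2 - 6) - 2 ≡ 18. → (6, 18)
3B = (6, 18).
Finally 4A + 3B:
(20, 6) + (6, 18). λ = (18 - 6)/(6 - 20) ≡ 12/9 mod 23. 9⁻¹ ≡ 18 (mod 23), so λ ≡ 9.
  x = λ² - 20 - 6 = 81 - 26 ≡ 9; y = λ·(20 - 9) - 6 ≡ 1. → (9, 1)

(9, 1)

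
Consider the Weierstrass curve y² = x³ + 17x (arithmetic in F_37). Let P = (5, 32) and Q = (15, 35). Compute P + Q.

(5, 32) + (15, 35). λ = (35 - 32)/(15 - 5) ≡ 3/10 mod 37. 10⁻¹ ≡ 26 (mod 37) since 10·26 = 260 ≡ 1, so λ ≡ 4.
  x = λ² - 5 - 15 = 16 - 20 ≡ 33; y = λ·(5 - 33) - 32 ≡ 4. → (33, 4)

(33, 4)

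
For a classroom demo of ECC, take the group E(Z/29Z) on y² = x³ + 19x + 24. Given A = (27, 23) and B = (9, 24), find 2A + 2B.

(25, 0)

First 2A:
Repeated addition: build up to 2A.
2A: tangent at (27, 23): λ = (3·27² + 19)/(2·23) ≡ 2/17. 17⁻¹ ≡ 12 (mod 29) since 17·12 = 204 ≡ 1, so λ ≡ 2·12 ≡ 24.
  x = λ² - 27 - 27 = 576 - 54 ≡ 0; y = λ·(27 - 0) - 23 ≡ 16. → (0, 16)
2A = (0, 16).
Next 2B:
Repeated addition: build up to 2B.
2B: tangent at (9, 24): λ = (3·9² + 19)/(2·24) ≡ 1/19. 19⁻¹ ≡ 26 (mod 29), so λ ≡ 1·26 ≡ 26.
  x = λ² - 9 - 9 = 676 - 18 ≡ 20; y = λ·(9 - 20) - 24 ≡ 9. → (20, 9)
2B = (20, 9).
Finally 2A + 2B:
(0, 16) + (20, 9). λ = (9 - 16)/(20 - 0) ≡ 22/20 mod 29. 20⁻¹ ≡ 16 (mod 29), so λ ≡ 4.
  x = λ² - 0 - 20 = 16 - 20 ≡ 25; y = λ·(0 - 25) - 16 ≡ 0. → (25, 0)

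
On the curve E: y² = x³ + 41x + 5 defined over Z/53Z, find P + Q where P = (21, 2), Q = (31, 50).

(21, 2) + (31, 50). λ = (50 - 2)/(31 - 21) ≡ 48/10 mod 53. 10⁻¹ ≡ 16 (mod 53) since 10·16 = 160 ≡ 1, so λ ≡ 26.
  x = λ² - 21 - 31 = 676 - 52 ≡ 41; y = λ·(21 - 41) - 2 ≡ 8. → (41, 8)

(41, 8)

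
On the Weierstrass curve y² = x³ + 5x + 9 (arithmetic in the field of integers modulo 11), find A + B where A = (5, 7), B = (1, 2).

(5, 7) + (1, 2). λ = (2 - 7)/(1 - 5) ≡ 6/7 mod 11. 7⁻¹ ≡ 8 (mod 11), so λ ≡ 4.
  x = λ² - 5 - 1 = 16 - 6 ≡ 10; y = λ·(5 - 10) - 7 ≡ 6. → (10, 6)

(10, 6)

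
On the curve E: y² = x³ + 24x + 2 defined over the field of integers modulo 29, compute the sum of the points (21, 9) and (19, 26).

(21, 9) + (19, 26). λ = (26 - 9)/(19 - 21) ≡ 17/27 mod 29. 27⁻¹ ≡ 14 (mod 29), so λ ≡ 6.
  x = λ² - 21 - 19 = 36 - 40 ≡ 25; y = λ·(21 - 25) - 9 ≡ 25. → (25, 25)

(25, 25)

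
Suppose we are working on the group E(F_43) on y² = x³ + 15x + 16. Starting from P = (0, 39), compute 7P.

Repeated addition: build up to 7P.
2P: tangent at (0, 39): λ = (3·0² + 15)/(2·39) ≡ 15/35. 35⁻¹ ≡ 16 (mod 43) since 35·16 = 560 ≡ 1, so λ ≡ 15·16 ≡ 25.
  x = λ² - 0 - 0 = 625 - 0 ≡ 23; y = λ·(0 - 23) - 39 ≡ 31. → (23, 31)
3P: (23, 31) + (0, 39). λ = (39 - 31)/(0 - 23) ≡ 8/20 mod 43. 20⁻¹ ≡ 28 (mod 43) since 20·28 = 560 ≡ 1, so λ ≡ 9.
  x = λ² - 23 - 0 = 81 - 23 ≡ 15; y = λ·(23 - 15) - 31 ≡ 41. → (15, 41)
4P: (15, 41) + (0, 39). λ = (39 - 41)/(0 - 15) ≡ 41/28 mod 43. 28⁻¹ ≡ 20 (mod 43), so λ ≡ 3.
  x = λ² - 15 - 0 = 9 - 15 ≡ 37; y = λ·(15 - 37) - 41 ≡ 22. → (37, 22)
5P: (37, 22) + (0, 39). λ = (39 - 22)/(0 - 37) ≡ 17/6 mod 43. 6⁻¹ ≡ 36 (mod 43) since 6·36 = 216 ≡ 1, so λ ≡ 10.
  x = λ² - 37 - 0 = 100 - 37 ≡ 20; y = λ·(37 - 20) - 22 ≡ 19. → (20, 19)
6P: (20, 19) + (0, 39). λ = (39 - 19)/(0 - 20) ≡ 20/23 mod 43. 23⁻¹ ≡ 15 (mod 43) since 23·15 = 345 ≡ 1, so λ ≡ 42.
  x = λ² - 20 - 0 = 1764 - 20 ≡ 24; y = λ·(20 - 24) - 19 ≡ 28. → (24, 28)
7P: (24, 28) + (0, 39). λ = (39 - 28)/(0 - 24) ≡ 11/19 mod 43. 19⁻¹ ≡ 34 (mod 43) since 19·34 = 646 ≡ 1, so λ ≡ 30.
  x = λ² - 24 - 0 = 900 - 24 ≡ 16; y = λ·(24 - 16) - 28 ≡ 40. → (16, 40)

(16, 40)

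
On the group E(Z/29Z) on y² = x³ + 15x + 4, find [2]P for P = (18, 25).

(27, 16)

tangent at (18, 25): λ = (3·18² + 15)/(2·25) ≡ 1/21. 21⁻¹ ≡ 18 (mod 29), so λ ≡ 1·18 ≡ 18.
  x = λ² - 18 - 18 = 324 - 36 ≡ 27; y = λ·(18 - 27) - 25 ≡ 16. → (27, 16)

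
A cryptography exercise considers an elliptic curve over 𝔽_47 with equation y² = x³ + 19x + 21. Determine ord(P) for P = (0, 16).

4

2P: tangent at (0, 16): λ = (3·0² + 19)/(2·16) ≡ 19/32. 32⁻¹ ≡ 25 (mod 47), so λ ≡ 19·25 ≡ 5.
  x = λ² - 0 - 0 = 25 - 0 ≡ 25; y = λ·(0 - 25) - 16 ≡ 0. → (25, 0)
3P: (25, 0) + (0, 16). λ = (16 - 0)/(0 - 25) ≡ 16/22 mod 47. 22⁻¹ ≡ 15 (mod 47), so λ ≡ 5.
  x = λ² - 25 - 0 = 25 - 25 ≡ 0; y = λ·(25 - 0) - 0 ≡ 31. → (0, 31)
4P: (0, 31) + (0, 16): same x and y₁ ≡ -y₂, so the sum is 𝒪.
4P = 𝒪, so the order is 4.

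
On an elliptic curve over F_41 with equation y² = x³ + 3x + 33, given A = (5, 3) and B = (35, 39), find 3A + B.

(29, 27)

First 3A:
Repeated addition: build up to 3A.
2A: tangent at (5, 3): λ = (3·5² + 3)/(2·3) ≡ 37/6. 6⁻¹ ≡ 7 (mod 41) since 6·7 = 42 ≡ 1, so λ ≡ 37·7 ≡ 13.
  x = λ² - 5 - 5 = 169 - 10 ≡ 36; y = λ·(5 - 36) - 3 ≡ 4. → (36, 4)
3A: (36, 4) + (5, 3). λ = (3 - 4)/(5 - 36) ≡ 40/10 mod 41. 10⁻¹ ≡ 37 (mod 41), so λ ≡ 4.
  x = λ² - 36 - 5 = 16 - 41 ≡ 16; y = λ·(36 - 16) - 4 ≡ 35. → (16, 35)
3A = (16, 35).
Finally 3A + B:
(16, 35) + (35, 39). λ = (39 - 35)/(35 - 16) ≡ 4/19 mod 41. 19⁻¹ ≡ 13 (mod 41), so λ ≡ 11.
  x = λ² - 16 - 35 = 121 - 51 ≡ 29; y = λ·(16 - 29) - 35 ≡ 27. → (29, 27)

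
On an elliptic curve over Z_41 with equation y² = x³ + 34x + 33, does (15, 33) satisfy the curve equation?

y² = 33² ≡ 23; x³ + 34x + 33 = 3918 ≡ 23 (mod 41). 23 = 23.

yes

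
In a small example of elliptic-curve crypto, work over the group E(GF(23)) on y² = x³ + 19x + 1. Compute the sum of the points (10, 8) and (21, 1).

(4, 7)

(10, 8) + (21, 1). λ = (1 - 8)/(21 - 10) ≡ 16/11 mod 23. 11⁻¹ ≡ 21 (mod 23), so λ ≡ 14.
  x = λ² - 10 - 21 = 196 - 31 ≡ 4; y = λ·(10 - 4) - 8 ≡ 7. → (4, 7)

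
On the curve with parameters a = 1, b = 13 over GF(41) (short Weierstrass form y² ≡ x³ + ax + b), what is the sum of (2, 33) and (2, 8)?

The two points share x = 2 and their y-coordinates satisfy 33 + 8 ≡ 0 (mod 41), so they are inverses. Their sum is ∞.

O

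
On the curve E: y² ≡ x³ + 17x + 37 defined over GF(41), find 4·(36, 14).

Write P = (36, 14).
Repeated addition: build up to 4P.
2P: tangent at (36, 14): λ = (3·36² + 17)/(2·14) ≡ 10/28. 28⁻¹ ≡ 22 (mod 41) since 28·22 = 616 ≡ 1, so λ ≡ 10·22 ≡ 15.
  x = λ² - 36 - 36 = 225 - 72 ≡ 30; y = λ·(36 - 30) - 14 ≡ 35. → (30, 35)
3P: (30, 35) + (36, 14). λ = (14 - 35)/(36 - 30) ≡ 20/6 mod 41. 6⁻¹ ≡ 7 (mod 41), so λ ≡ 17.
  x = λ² - 30 - 36 = 289 - 66 ≡ 18; y = λ·(30 - 18) - 35 ≡ 5. → (18, 5)
4P: (18, 5) + (36, 14). λ = (14 - 5)/(36 - 18) ≡ 9/18 mod 41. 18⁻¹ ≡ 16 (mod 41), so λ ≡ 21.
  x = λ² - 18 - 36 = 441 - 54 ≡ 18; y = λ·(18 - 18) - 5 ≡ 36. → (18, 36)

(18, 36)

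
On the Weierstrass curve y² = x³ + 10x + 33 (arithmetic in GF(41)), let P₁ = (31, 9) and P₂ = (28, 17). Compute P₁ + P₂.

(31, 9) + (28, 17). λ = (17 - 9)/(28 - 31) ≡ 8/38 mod 41. 38⁻¹ ≡ 27 (mod 41), so λ ≡ 11.
  x = λ² - 31 - 28 = 121 - 59 ≡ 21; y = λ·(31 - 21) - 9 ≡ 19. → (21, 19)

(21, 19)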